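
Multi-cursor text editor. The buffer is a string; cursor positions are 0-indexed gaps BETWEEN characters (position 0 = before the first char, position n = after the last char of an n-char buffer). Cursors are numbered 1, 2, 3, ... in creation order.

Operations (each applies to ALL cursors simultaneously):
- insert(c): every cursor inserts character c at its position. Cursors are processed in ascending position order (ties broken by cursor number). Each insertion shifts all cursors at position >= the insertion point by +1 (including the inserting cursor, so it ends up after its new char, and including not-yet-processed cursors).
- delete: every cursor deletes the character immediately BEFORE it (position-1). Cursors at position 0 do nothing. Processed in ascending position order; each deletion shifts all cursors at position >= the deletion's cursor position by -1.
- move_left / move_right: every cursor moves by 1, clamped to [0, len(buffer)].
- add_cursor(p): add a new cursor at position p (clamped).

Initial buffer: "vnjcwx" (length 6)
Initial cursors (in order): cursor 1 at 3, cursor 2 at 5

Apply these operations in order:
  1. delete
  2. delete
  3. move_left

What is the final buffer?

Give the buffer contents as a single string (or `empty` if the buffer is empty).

After op 1 (delete): buffer="vncx" (len 4), cursors c1@2 c2@3, authorship ....
After op 2 (delete): buffer="vx" (len 2), cursors c1@1 c2@1, authorship ..
After op 3 (move_left): buffer="vx" (len 2), cursors c1@0 c2@0, authorship ..

Answer: vx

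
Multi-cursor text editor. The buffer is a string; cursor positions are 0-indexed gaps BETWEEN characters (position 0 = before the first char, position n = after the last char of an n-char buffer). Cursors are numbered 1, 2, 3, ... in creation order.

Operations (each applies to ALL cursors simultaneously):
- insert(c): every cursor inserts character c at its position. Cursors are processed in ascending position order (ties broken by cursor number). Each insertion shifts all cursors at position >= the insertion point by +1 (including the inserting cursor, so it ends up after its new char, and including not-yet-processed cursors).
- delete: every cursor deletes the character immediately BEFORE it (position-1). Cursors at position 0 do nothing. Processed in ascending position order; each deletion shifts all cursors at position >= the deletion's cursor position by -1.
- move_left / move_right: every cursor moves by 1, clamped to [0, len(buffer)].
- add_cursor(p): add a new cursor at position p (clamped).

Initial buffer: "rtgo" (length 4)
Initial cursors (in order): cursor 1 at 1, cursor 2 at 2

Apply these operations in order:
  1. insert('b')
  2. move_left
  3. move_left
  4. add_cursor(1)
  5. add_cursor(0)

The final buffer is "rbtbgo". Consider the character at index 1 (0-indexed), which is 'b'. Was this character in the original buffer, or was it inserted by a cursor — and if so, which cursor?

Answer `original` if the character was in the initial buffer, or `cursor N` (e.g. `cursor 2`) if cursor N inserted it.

Answer: cursor 1

Derivation:
After op 1 (insert('b')): buffer="rbtbgo" (len 6), cursors c1@2 c2@4, authorship .1.2..
After op 2 (move_left): buffer="rbtbgo" (len 6), cursors c1@1 c2@3, authorship .1.2..
After op 3 (move_left): buffer="rbtbgo" (len 6), cursors c1@0 c2@2, authorship .1.2..
After op 4 (add_cursor(1)): buffer="rbtbgo" (len 6), cursors c1@0 c3@1 c2@2, authorship .1.2..
After op 5 (add_cursor(0)): buffer="rbtbgo" (len 6), cursors c1@0 c4@0 c3@1 c2@2, authorship .1.2..
Authorship (.=original, N=cursor N): . 1 . 2 . .
Index 1: author = 1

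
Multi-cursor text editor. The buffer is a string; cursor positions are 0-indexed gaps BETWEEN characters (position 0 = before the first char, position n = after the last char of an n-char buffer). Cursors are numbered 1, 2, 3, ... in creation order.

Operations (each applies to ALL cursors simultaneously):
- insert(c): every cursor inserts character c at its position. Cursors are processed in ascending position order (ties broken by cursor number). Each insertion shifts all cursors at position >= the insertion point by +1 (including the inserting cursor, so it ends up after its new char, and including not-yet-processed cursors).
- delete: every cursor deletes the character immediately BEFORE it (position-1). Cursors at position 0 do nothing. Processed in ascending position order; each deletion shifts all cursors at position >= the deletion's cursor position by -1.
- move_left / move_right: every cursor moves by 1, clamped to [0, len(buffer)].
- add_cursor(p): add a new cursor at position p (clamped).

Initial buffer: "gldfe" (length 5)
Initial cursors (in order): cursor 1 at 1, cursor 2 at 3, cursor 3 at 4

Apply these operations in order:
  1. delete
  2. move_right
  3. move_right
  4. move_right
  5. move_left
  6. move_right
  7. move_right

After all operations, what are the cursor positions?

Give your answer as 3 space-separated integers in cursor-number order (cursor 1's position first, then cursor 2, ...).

Answer: 2 2 2

Derivation:
After op 1 (delete): buffer="le" (len 2), cursors c1@0 c2@1 c3@1, authorship ..
After op 2 (move_right): buffer="le" (len 2), cursors c1@1 c2@2 c3@2, authorship ..
After op 3 (move_right): buffer="le" (len 2), cursors c1@2 c2@2 c3@2, authorship ..
After op 4 (move_right): buffer="le" (len 2), cursors c1@2 c2@2 c3@2, authorship ..
After op 5 (move_left): buffer="le" (len 2), cursors c1@1 c2@1 c3@1, authorship ..
After op 6 (move_right): buffer="le" (len 2), cursors c1@2 c2@2 c3@2, authorship ..
After op 7 (move_right): buffer="le" (len 2), cursors c1@2 c2@2 c3@2, authorship ..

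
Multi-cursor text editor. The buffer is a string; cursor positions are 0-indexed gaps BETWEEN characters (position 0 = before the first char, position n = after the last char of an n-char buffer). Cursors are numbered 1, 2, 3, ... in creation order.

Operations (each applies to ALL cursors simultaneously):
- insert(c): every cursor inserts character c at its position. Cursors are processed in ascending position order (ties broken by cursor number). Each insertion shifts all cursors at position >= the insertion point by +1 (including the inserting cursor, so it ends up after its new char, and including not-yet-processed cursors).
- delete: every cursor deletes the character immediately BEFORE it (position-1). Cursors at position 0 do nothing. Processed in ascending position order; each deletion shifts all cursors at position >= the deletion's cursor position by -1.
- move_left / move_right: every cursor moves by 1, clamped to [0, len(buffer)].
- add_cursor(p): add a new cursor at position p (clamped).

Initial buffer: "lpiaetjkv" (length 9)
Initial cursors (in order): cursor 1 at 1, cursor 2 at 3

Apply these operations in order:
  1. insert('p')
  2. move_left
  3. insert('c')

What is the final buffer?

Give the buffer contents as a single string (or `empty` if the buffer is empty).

Answer: lcppicpaetjkv

Derivation:
After op 1 (insert('p')): buffer="lppipaetjkv" (len 11), cursors c1@2 c2@5, authorship .1..2......
After op 2 (move_left): buffer="lppipaetjkv" (len 11), cursors c1@1 c2@4, authorship .1..2......
After op 3 (insert('c')): buffer="lcppicpaetjkv" (len 13), cursors c1@2 c2@6, authorship .11..22......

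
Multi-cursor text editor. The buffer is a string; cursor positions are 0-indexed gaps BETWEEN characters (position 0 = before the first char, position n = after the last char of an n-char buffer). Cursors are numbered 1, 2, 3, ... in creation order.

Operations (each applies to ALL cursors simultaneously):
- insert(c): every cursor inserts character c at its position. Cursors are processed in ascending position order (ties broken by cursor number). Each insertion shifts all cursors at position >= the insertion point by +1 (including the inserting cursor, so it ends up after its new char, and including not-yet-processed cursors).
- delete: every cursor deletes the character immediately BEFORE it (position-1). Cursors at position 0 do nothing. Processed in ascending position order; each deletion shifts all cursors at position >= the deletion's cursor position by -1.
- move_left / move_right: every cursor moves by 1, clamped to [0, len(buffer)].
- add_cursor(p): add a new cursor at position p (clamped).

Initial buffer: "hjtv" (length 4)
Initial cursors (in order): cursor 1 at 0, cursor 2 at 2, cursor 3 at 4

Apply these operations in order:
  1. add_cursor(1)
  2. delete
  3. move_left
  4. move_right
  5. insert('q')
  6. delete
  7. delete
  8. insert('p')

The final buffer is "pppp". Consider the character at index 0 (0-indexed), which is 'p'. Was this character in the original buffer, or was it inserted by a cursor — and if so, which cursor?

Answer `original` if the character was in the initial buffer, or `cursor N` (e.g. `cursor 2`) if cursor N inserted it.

After op 1 (add_cursor(1)): buffer="hjtv" (len 4), cursors c1@0 c4@1 c2@2 c3@4, authorship ....
After op 2 (delete): buffer="t" (len 1), cursors c1@0 c2@0 c4@0 c3@1, authorship .
After op 3 (move_left): buffer="t" (len 1), cursors c1@0 c2@0 c3@0 c4@0, authorship .
After op 4 (move_right): buffer="t" (len 1), cursors c1@1 c2@1 c3@1 c4@1, authorship .
After op 5 (insert('q')): buffer="tqqqq" (len 5), cursors c1@5 c2@5 c3@5 c4@5, authorship .1234
After op 6 (delete): buffer="t" (len 1), cursors c1@1 c2@1 c3@1 c4@1, authorship .
After op 7 (delete): buffer="" (len 0), cursors c1@0 c2@0 c3@0 c4@0, authorship 
After op 8 (insert('p')): buffer="pppp" (len 4), cursors c1@4 c2@4 c3@4 c4@4, authorship 1234
Authorship (.=original, N=cursor N): 1 2 3 4
Index 0: author = 1

Answer: cursor 1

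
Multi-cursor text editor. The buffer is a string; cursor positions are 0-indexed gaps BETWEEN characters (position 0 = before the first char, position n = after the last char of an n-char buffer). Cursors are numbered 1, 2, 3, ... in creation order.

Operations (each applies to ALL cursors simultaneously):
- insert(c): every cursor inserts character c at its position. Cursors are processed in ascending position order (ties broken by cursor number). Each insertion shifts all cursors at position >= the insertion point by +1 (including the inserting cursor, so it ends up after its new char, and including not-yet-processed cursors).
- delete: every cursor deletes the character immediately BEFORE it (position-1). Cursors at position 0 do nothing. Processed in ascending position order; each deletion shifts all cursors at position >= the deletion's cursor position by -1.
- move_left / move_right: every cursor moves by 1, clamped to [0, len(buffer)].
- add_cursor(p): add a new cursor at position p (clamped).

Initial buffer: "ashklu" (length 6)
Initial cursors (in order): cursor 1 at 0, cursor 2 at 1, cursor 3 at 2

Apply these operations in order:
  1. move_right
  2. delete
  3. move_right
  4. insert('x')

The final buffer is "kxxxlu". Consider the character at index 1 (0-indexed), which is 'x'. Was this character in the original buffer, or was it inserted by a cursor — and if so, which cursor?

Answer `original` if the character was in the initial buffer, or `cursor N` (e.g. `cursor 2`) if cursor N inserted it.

After op 1 (move_right): buffer="ashklu" (len 6), cursors c1@1 c2@2 c3@3, authorship ......
After op 2 (delete): buffer="klu" (len 3), cursors c1@0 c2@0 c3@0, authorship ...
After op 3 (move_right): buffer="klu" (len 3), cursors c1@1 c2@1 c3@1, authorship ...
After op 4 (insert('x')): buffer="kxxxlu" (len 6), cursors c1@4 c2@4 c3@4, authorship .123..
Authorship (.=original, N=cursor N): . 1 2 3 . .
Index 1: author = 1

Answer: cursor 1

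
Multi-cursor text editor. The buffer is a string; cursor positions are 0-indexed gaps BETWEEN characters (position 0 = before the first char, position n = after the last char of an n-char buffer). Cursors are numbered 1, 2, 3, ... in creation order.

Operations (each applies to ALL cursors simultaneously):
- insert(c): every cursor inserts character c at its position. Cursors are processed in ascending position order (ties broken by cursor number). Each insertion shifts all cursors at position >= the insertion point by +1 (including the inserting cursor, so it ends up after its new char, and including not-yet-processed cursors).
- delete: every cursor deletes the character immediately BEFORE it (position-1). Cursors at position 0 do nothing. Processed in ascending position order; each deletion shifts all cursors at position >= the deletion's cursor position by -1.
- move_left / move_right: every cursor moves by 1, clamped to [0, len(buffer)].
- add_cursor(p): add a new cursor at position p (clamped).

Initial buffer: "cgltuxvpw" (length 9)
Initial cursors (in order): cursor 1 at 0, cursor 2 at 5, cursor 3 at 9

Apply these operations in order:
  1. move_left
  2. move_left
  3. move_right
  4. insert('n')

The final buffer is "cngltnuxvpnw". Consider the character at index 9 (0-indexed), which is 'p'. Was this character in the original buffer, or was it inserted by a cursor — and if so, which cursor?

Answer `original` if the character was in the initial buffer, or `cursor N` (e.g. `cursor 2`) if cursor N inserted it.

Answer: original

Derivation:
After op 1 (move_left): buffer="cgltuxvpw" (len 9), cursors c1@0 c2@4 c3@8, authorship .........
After op 2 (move_left): buffer="cgltuxvpw" (len 9), cursors c1@0 c2@3 c3@7, authorship .........
After op 3 (move_right): buffer="cgltuxvpw" (len 9), cursors c1@1 c2@4 c3@8, authorship .........
After op 4 (insert('n')): buffer="cngltnuxvpnw" (len 12), cursors c1@2 c2@6 c3@11, authorship .1...2....3.
Authorship (.=original, N=cursor N): . 1 . . . 2 . . . . 3 .
Index 9: author = original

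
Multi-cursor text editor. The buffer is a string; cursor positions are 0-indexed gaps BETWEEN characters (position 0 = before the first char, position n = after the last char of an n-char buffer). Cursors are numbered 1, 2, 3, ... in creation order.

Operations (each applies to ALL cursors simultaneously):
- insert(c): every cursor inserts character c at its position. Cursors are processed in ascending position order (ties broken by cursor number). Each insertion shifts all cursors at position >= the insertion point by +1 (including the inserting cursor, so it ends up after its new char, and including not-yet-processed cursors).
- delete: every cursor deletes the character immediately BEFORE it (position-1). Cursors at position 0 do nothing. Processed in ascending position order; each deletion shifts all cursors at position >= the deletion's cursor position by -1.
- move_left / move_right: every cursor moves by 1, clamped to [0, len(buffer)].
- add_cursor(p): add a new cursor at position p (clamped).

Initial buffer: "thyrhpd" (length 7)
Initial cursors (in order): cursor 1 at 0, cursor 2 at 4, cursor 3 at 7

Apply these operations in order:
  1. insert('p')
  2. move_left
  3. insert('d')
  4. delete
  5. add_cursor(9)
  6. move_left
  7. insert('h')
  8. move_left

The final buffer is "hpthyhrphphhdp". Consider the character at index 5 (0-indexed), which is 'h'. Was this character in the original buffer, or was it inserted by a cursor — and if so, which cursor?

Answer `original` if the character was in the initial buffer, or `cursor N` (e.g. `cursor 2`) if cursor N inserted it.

Answer: cursor 2

Derivation:
After op 1 (insert('p')): buffer="pthyrphpdp" (len 10), cursors c1@1 c2@6 c3@10, authorship 1....2...3
After op 2 (move_left): buffer="pthyrphpdp" (len 10), cursors c1@0 c2@5 c3@9, authorship 1....2...3
After op 3 (insert('d')): buffer="dpthyrdphpddp" (len 13), cursors c1@1 c2@7 c3@12, authorship 11....22...33
After op 4 (delete): buffer="pthyrphpdp" (len 10), cursors c1@0 c2@5 c3@9, authorship 1....2...3
After op 5 (add_cursor(9)): buffer="pthyrphpdp" (len 10), cursors c1@0 c2@5 c3@9 c4@9, authorship 1....2...3
After op 6 (move_left): buffer="pthyrphpdp" (len 10), cursors c1@0 c2@4 c3@8 c4@8, authorship 1....2...3
After op 7 (insert('h')): buffer="hpthyhrphphhdp" (len 14), cursors c1@1 c2@6 c3@12 c4@12, authorship 11...2.2..34.3
After op 8 (move_left): buffer="hpthyhrphphhdp" (len 14), cursors c1@0 c2@5 c3@11 c4@11, authorship 11...2.2..34.3
Authorship (.=original, N=cursor N): 1 1 . . . 2 . 2 . . 3 4 . 3
Index 5: author = 2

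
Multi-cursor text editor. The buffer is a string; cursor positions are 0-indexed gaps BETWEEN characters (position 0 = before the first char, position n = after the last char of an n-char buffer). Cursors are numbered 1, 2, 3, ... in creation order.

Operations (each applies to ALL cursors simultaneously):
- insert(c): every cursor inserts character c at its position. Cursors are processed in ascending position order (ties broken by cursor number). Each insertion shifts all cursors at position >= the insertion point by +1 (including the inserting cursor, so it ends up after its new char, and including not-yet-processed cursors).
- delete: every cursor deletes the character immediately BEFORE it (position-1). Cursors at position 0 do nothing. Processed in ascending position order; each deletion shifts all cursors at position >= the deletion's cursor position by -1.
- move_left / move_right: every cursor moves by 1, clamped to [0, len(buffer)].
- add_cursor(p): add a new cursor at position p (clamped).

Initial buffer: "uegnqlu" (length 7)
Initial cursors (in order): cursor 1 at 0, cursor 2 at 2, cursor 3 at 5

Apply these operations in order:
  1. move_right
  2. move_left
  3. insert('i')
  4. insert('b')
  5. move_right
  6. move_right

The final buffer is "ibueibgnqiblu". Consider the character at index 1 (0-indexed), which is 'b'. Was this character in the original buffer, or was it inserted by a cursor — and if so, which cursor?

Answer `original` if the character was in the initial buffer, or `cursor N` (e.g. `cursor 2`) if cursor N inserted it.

After op 1 (move_right): buffer="uegnqlu" (len 7), cursors c1@1 c2@3 c3@6, authorship .......
After op 2 (move_left): buffer="uegnqlu" (len 7), cursors c1@0 c2@2 c3@5, authorship .......
After op 3 (insert('i')): buffer="iueignqilu" (len 10), cursors c1@1 c2@4 c3@8, authorship 1..2...3..
After op 4 (insert('b')): buffer="ibueibgnqiblu" (len 13), cursors c1@2 c2@6 c3@11, authorship 11..22...33..
After op 5 (move_right): buffer="ibueibgnqiblu" (len 13), cursors c1@3 c2@7 c3@12, authorship 11..22...33..
After op 6 (move_right): buffer="ibueibgnqiblu" (len 13), cursors c1@4 c2@8 c3@13, authorship 11..22...33..
Authorship (.=original, N=cursor N): 1 1 . . 2 2 . . . 3 3 . .
Index 1: author = 1

Answer: cursor 1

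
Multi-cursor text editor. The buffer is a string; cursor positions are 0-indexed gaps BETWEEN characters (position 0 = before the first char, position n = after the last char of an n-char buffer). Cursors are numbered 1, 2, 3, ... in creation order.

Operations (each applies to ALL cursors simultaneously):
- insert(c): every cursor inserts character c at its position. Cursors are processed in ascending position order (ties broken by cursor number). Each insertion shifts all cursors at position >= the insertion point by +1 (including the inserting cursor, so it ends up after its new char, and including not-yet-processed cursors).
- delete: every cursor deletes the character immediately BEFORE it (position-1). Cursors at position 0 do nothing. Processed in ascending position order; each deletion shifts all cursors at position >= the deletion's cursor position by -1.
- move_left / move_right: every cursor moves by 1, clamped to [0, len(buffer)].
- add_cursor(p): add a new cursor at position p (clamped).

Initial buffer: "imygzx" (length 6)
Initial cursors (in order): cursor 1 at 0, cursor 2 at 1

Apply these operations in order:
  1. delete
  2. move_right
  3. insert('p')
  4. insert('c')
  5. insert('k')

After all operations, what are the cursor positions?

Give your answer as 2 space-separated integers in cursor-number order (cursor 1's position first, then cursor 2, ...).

Answer: 7 7

Derivation:
After op 1 (delete): buffer="mygzx" (len 5), cursors c1@0 c2@0, authorship .....
After op 2 (move_right): buffer="mygzx" (len 5), cursors c1@1 c2@1, authorship .....
After op 3 (insert('p')): buffer="mppygzx" (len 7), cursors c1@3 c2@3, authorship .12....
After op 4 (insert('c')): buffer="mppccygzx" (len 9), cursors c1@5 c2@5, authorship .1212....
After op 5 (insert('k')): buffer="mppcckkygzx" (len 11), cursors c1@7 c2@7, authorship .121212....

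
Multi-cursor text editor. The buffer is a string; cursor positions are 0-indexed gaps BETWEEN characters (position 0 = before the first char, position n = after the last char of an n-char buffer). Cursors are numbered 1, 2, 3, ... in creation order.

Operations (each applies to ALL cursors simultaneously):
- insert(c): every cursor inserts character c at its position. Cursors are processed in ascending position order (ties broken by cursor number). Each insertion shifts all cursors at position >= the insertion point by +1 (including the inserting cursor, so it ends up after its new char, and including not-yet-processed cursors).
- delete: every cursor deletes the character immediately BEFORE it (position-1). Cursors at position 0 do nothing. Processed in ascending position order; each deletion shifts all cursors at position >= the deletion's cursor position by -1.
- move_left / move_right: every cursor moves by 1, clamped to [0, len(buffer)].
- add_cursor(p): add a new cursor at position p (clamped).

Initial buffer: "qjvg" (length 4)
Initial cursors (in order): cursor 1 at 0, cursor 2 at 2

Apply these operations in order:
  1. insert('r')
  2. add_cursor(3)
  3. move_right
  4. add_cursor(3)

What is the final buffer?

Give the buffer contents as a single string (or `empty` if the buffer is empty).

Answer: rqjrvg

Derivation:
After op 1 (insert('r')): buffer="rqjrvg" (len 6), cursors c1@1 c2@4, authorship 1..2..
After op 2 (add_cursor(3)): buffer="rqjrvg" (len 6), cursors c1@1 c3@3 c2@4, authorship 1..2..
After op 3 (move_right): buffer="rqjrvg" (len 6), cursors c1@2 c3@4 c2@5, authorship 1..2..
After op 4 (add_cursor(3)): buffer="rqjrvg" (len 6), cursors c1@2 c4@3 c3@4 c2@5, authorship 1..2..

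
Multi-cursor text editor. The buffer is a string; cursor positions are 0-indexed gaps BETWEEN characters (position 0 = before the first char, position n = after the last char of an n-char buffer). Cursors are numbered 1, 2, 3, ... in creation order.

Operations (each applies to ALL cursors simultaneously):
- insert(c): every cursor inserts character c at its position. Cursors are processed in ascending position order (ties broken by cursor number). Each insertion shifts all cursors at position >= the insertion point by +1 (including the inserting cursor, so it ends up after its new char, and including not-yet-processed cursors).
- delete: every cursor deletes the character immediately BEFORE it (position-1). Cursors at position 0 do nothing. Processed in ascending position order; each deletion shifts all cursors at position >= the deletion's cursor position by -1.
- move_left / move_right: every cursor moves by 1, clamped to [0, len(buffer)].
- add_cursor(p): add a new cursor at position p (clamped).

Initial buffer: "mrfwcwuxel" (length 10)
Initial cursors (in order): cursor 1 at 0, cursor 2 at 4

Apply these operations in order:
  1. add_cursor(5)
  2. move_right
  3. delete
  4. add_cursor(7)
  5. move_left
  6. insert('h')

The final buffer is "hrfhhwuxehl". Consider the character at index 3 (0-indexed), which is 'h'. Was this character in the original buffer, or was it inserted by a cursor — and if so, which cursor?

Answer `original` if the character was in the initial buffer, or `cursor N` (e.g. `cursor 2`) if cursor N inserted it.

Answer: cursor 2

Derivation:
After op 1 (add_cursor(5)): buffer="mrfwcwuxel" (len 10), cursors c1@0 c2@4 c3@5, authorship ..........
After op 2 (move_right): buffer="mrfwcwuxel" (len 10), cursors c1@1 c2@5 c3@6, authorship ..........
After op 3 (delete): buffer="rfwuxel" (len 7), cursors c1@0 c2@3 c3@3, authorship .......
After op 4 (add_cursor(7)): buffer="rfwuxel" (len 7), cursors c1@0 c2@3 c3@3 c4@7, authorship .......
After op 5 (move_left): buffer="rfwuxel" (len 7), cursors c1@0 c2@2 c3@2 c4@6, authorship .......
After op 6 (insert('h')): buffer="hrfhhwuxehl" (len 11), cursors c1@1 c2@5 c3@5 c4@10, authorship 1..23....4.
Authorship (.=original, N=cursor N): 1 . . 2 3 . . . . 4 .
Index 3: author = 2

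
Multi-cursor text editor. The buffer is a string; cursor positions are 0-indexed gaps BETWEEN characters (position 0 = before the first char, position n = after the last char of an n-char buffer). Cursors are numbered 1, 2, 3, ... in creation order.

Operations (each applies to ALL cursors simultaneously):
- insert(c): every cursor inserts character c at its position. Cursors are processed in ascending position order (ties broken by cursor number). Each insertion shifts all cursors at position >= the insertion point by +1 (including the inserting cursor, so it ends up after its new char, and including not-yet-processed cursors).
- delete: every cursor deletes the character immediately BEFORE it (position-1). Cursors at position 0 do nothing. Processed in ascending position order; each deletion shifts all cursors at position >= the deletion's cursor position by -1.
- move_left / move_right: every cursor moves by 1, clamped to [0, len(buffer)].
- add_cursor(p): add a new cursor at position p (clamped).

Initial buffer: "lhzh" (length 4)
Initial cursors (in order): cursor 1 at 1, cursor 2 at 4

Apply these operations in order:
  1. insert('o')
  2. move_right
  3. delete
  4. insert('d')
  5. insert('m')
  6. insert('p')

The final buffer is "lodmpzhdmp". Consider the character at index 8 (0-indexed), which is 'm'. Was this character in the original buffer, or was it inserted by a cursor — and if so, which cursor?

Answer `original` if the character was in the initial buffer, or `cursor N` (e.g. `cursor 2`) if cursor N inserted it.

After op 1 (insert('o')): buffer="lohzho" (len 6), cursors c1@2 c2@6, authorship .1...2
After op 2 (move_right): buffer="lohzho" (len 6), cursors c1@3 c2@6, authorship .1...2
After op 3 (delete): buffer="lozh" (len 4), cursors c1@2 c2@4, authorship .1..
After op 4 (insert('d')): buffer="lodzhd" (len 6), cursors c1@3 c2@6, authorship .11..2
After op 5 (insert('m')): buffer="lodmzhdm" (len 8), cursors c1@4 c2@8, authorship .111..22
After op 6 (insert('p')): buffer="lodmpzhdmp" (len 10), cursors c1@5 c2@10, authorship .1111..222
Authorship (.=original, N=cursor N): . 1 1 1 1 . . 2 2 2
Index 8: author = 2

Answer: cursor 2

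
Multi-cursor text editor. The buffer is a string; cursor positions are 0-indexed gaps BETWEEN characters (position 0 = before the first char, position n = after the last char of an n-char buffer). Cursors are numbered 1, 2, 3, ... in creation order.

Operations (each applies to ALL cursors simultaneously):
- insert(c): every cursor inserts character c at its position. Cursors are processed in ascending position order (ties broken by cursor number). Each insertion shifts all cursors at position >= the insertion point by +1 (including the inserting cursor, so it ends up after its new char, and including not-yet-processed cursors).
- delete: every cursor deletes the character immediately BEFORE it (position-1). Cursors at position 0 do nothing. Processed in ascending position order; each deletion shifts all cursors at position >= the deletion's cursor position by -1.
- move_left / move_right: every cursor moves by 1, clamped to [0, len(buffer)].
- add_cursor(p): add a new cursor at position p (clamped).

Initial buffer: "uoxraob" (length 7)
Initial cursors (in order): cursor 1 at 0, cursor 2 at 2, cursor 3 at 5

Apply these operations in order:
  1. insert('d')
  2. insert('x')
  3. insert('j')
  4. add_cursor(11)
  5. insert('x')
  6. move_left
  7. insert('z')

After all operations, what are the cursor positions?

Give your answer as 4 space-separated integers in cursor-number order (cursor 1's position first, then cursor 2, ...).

Answer: 4 11 21 16

Derivation:
After op 1 (insert('d')): buffer="duodxradob" (len 10), cursors c1@1 c2@4 c3@8, authorship 1..2...3..
After op 2 (insert('x')): buffer="dxuodxxradxob" (len 13), cursors c1@2 c2@6 c3@11, authorship 11..22...33..
After op 3 (insert('j')): buffer="dxjuodxjxradxjob" (len 16), cursors c1@3 c2@8 c3@14, authorship 111..222...333..
After op 4 (add_cursor(11)): buffer="dxjuodxjxradxjob" (len 16), cursors c1@3 c2@8 c4@11 c3@14, authorship 111..222...333..
After op 5 (insert('x')): buffer="dxjxuodxjxxraxdxjxob" (len 20), cursors c1@4 c2@10 c4@14 c3@18, authorship 1111..2222...43333..
After op 6 (move_left): buffer="dxjxuodxjxxraxdxjxob" (len 20), cursors c1@3 c2@9 c4@13 c3@17, authorship 1111..2222...43333..
After op 7 (insert('z')): buffer="dxjzxuodxjzxxrazxdxjzxob" (len 24), cursors c1@4 c2@11 c4@16 c3@21, authorship 11111..22222...4433333..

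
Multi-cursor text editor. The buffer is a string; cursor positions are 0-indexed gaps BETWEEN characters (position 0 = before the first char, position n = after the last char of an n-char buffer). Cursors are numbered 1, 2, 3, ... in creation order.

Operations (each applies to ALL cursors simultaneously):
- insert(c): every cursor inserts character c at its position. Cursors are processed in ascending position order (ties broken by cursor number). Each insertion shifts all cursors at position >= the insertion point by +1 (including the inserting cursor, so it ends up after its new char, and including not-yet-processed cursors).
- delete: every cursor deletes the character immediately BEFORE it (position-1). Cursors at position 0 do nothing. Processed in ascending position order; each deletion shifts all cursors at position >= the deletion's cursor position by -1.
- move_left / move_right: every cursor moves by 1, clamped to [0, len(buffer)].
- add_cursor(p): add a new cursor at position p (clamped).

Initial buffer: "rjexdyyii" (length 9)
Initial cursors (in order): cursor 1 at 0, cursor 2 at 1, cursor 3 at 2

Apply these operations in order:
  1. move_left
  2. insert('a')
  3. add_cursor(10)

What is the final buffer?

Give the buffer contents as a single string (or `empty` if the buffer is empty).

After op 1 (move_left): buffer="rjexdyyii" (len 9), cursors c1@0 c2@0 c3@1, authorship .........
After op 2 (insert('a')): buffer="aarajexdyyii" (len 12), cursors c1@2 c2@2 c3@4, authorship 12.3........
After op 3 (add_cursor(10)): buffer="aarajexdyyii" (len 12), cursors c1@2 c2@2 c3@4 c4@10, authorship 12.3........

Answer: aarajexdyyii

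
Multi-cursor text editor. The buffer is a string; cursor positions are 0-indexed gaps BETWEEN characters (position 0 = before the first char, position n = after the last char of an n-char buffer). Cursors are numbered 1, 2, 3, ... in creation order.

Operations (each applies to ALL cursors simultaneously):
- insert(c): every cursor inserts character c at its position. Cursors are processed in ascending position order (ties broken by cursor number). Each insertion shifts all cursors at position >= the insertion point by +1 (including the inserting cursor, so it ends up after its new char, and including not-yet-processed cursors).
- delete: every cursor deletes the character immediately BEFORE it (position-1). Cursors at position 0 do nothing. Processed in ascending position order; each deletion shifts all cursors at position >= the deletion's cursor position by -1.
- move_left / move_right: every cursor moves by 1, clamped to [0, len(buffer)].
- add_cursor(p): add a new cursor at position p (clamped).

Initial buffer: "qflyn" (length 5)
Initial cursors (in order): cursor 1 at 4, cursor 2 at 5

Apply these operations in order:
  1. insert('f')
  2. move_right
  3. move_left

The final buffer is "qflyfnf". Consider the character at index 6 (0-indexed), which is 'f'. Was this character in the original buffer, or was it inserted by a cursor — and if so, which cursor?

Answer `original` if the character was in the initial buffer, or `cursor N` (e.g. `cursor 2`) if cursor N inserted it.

After op 1 (insert('f')): buffer="qflyfnf" (len 7), cursors c1@5 c2@7, authorship ....1.2
After op 2 (move_right): buffer="qflyfnf" (len 7), cursors c1@6 c2@7, authorship ....1.2
After op 3 (move_left): buffer="qflyfnf" (len 7), cursors c1@5 c2@6, authorship ....1.2
Authorship (.=original, N=cursor N): . . . . 1 . 2
Index 6: author = 2

Answer: cursor 2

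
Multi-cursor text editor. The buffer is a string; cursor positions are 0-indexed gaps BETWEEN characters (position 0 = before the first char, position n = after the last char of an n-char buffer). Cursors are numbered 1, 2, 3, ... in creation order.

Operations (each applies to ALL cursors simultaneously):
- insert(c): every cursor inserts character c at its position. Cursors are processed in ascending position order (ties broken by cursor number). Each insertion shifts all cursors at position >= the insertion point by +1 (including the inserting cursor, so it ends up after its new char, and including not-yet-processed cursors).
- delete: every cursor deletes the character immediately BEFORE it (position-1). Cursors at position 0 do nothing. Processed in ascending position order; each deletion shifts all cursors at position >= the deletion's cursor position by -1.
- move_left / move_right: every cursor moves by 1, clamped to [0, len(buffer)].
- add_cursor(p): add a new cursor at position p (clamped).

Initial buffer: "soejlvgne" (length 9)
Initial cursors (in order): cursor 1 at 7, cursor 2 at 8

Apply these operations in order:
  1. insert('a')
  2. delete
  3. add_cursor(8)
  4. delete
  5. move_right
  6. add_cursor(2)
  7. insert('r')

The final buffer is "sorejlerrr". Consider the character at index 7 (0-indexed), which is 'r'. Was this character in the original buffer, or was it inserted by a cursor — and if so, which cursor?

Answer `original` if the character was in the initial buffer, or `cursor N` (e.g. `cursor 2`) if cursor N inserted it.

After op 1 (insert('a')): buffer="soejlvganae" (len 11), cursors c1@8 c2@10, authorship .......1.2.
After op 2 (delete): buffer="soejlvgne" (len 9), cursors c1@7 c2@8, authorship .........
After op 3 (add_cursor(8)): buffer="soejlvgne" (len 9), cursors c1@7 c2@8 c3@8, authorship .........
After op 4 (delete): buffer="soejle" (len 6), cursors c1@5 c2@5 c3@5, authorship ......
After op 5 (move_right): buffer="soejle" (len 6), cursors c1@6 c2@6 c3@6, authorship ......
After op 6 (add_cursor(2)): buffer="soejle" (len 6), cursors c4@2 c1@6 c2@6 c3@6, authorship ......
After op 7 (insert('r')): buffer="sorejlerrr" (len 10), cursors c4@3 c1@10 c2@10 c3@10, authorship ..4....123
Authorship (.=original, N=cursor N): . . 4 . . . . 1 2 3
Index 7: author = 1

Answer: cursor 1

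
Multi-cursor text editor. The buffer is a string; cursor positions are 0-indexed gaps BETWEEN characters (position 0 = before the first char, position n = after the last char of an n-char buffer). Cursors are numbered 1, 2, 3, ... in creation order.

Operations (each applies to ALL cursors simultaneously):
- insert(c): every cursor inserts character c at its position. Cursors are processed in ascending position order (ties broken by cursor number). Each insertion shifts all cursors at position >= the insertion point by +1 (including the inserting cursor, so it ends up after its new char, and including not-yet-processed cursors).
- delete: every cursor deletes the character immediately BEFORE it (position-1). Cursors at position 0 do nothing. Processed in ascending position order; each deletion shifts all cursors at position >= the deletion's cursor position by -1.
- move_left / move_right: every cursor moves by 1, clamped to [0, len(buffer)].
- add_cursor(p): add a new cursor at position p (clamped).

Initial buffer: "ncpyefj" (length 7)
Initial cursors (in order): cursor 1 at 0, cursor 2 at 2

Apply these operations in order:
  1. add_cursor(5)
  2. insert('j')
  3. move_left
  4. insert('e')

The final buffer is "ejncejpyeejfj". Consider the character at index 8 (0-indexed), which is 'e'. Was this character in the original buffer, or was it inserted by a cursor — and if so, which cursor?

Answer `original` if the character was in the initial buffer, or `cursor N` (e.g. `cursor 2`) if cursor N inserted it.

After op 1 (add_cursor(5)): buffer="ncpyefj" (len 7), cursors c1@0 c2@2 c3@5, authorship .......
After op 2 (insert('j')): buffer="jncjpyejfj" (len 10), cursors c1@1 c2@4 c3@8, authorship 1..2...3..
After op 3 (move_left): buffer="jncjpyejfj" (len 10), cursors c1@0 c2@3 c3@7, authorship 1..2...3..
After op 4 (insert('e')): buffer="ejncejpyeejfj" (len 13), cursors c1@1 c2@5 c3@10, authorship 11..22...33..
Authorship (.=original, N=cursor N): 1 1 . . 2 2 . . . 3 3 . .
Index 8: author = original

Answer: original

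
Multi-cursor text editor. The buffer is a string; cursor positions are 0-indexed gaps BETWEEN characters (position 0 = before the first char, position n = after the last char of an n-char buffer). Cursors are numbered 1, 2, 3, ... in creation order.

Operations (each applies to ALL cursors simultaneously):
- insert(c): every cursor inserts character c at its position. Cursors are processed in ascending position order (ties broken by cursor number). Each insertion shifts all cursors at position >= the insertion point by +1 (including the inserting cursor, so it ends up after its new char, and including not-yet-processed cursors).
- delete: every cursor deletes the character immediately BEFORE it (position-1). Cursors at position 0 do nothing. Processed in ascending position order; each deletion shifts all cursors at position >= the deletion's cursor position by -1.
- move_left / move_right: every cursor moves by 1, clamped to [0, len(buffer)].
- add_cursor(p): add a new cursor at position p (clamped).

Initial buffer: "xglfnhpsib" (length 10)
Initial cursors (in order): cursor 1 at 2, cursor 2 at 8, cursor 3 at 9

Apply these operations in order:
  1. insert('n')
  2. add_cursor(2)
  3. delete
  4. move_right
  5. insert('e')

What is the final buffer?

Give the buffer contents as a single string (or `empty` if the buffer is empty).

After op 1 (insert('n')): buffer="xgnlfnhpsninb" (len 13), cursors c1@3 c2@10 c3@12, authorship ..1......2.3.
After op 2 (add_cursor(2)): buffer="xgnlfnhpsninb" (len 13), cursors c4@2 c1@3 c2@10 c3@12, authorship ..1......2.3.
After op 3 (delete): buffer="xlfnhpsib" (len 9), cursors c1@1 c4@1 c2@7 c3@8, authorship .........
After op 4 (move_right): buffer="xlfnhpsib" (len 9), cursors c1@2 c4@2 c2@8 c3@9, authorship .........
After op 5 (insert('e')): buffer="xleefnhpsiebe" (len 13), cursors c1@4 c4@4 c2@11 c3@13, authorship ..14......2.3

Answer: xleefnhpsiebe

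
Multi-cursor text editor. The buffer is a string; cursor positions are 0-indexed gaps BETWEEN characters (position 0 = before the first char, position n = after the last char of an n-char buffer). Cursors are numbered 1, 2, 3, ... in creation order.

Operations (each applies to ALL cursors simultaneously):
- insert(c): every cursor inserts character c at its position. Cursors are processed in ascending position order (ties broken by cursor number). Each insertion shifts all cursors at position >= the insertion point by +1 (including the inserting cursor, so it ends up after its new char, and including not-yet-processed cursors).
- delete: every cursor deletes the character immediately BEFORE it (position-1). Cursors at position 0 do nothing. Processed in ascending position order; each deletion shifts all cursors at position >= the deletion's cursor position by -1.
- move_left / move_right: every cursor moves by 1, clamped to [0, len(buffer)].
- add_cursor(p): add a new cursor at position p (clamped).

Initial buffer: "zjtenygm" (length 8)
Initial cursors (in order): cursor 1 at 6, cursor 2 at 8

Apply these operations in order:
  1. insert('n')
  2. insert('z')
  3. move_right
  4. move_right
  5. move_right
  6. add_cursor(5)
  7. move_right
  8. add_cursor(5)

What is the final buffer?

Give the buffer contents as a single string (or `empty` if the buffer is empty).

Answer: zjtenynzgmnz

Derivation:
After op 1 (insert('n')): buffer="zjtenyngmn" (len 10), cursors c1@7 c2@10, authorship ......1..2
After op 2 (insert('z')): buffer="zjtenynzgmnz" (len 12), cursors c1@8 c2@12, authorship ......11..22
After op 3 (move_right): buffer="zjtenynzgmnz" (len 12), cursors c1@9 c2@12, authorship ......11..22
After op 4 (move_right): buffer="zjtenynzgmnz" (len 12), cursors c1@10 c2@12, authorship ......11..22
After op 5 (move_right): buffer="zjtenynzgmnz" (len 12), cursors c1@11 c2@12, authorship ......11..22
After op 6 (add_cursor(5)): buffer="zjtenynzgmnz" (len 12), cursors c3@5 c1@11 c2@12, authorship ......11..22
After op 7 (move_right): buffer="zjtenynzgmnz" (len 12), cursors c3@6 c1@12 c2@12, authorship ......11..22
After op 8 (add_cursor(5)): buffer="zjtenynzgmnz" (len 12), cursors c4@5 c3@6 c1@12 c2@12, authorship ......11..22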